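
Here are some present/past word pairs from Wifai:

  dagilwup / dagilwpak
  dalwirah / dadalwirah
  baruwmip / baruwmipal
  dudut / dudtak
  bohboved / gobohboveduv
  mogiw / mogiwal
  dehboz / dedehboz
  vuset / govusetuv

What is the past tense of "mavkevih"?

dudut and vuset both end in -t yet inflect differently (dudtak, govusetuv), so the final letter is not what conditions the rule; the last vowel is.
"mavkevih" has last vowel 'i'. The stems whose last vowel is 'i' (mogiw → mogiwal, baruwmip → baruwmipal) add -al.
The other patterns: stems whose last vowel is 'u' delete the last vowel and add -ak; stems whose last vowel is 'e' add go- … -uv around the stem; stems whose last vowel is 'a' or 'o' repeat the first consonant+vowel as a prefix.
So mavkevih → mavkevihal.

mavkevihal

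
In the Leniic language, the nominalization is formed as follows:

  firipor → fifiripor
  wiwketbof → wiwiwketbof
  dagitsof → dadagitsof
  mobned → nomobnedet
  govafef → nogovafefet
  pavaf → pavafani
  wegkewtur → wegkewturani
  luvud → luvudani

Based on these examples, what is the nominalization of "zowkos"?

wiwketbof and govafef both end in -f yet inflect differently (wiwiwketbof, nogovafefet), so the final letter is not what conditions the rule; the last vowel is.
"zowkos" has last vowel 'o'. The stems whose last vowel is 'o' (firipor → fifiripor, wiwketbof → wiwiwketbof, dagitsof → dadagitsof) repeat the first consonant+vowel as a prefix.
The other patterns: stems whose last vowel is 'e' add no- … -et around the stem; stems whose last vowel is 'a' or 'u' add -ani.
So zowkos → zozowkos.

zozowkos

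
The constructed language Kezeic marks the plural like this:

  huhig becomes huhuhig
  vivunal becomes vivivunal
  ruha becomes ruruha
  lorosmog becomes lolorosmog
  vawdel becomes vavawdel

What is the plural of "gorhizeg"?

Every pair shown (huhig → huhuhig, vivunal → vivivunal, ruha → ruruha, …) follows the same rule: repeat the first consonant+vowel as a prefix.
So gorhizeg → gogorhizeg.

gogorhizeg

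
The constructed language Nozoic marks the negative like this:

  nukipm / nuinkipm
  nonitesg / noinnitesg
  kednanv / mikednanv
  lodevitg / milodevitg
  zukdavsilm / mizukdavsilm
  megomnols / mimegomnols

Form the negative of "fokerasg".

"fokerasg" has second-to-last letter 's'. The one such stem in the data (nonitesg → noinnitesg) inserts -in- after the first vowel (as does nukipm), so the same rule applies.
The other pattern: stems whose second-to-last letter is 'l', 'n' or 't' add the prefix mi-.
So fokerasg → foinkerasg.

foinkerasg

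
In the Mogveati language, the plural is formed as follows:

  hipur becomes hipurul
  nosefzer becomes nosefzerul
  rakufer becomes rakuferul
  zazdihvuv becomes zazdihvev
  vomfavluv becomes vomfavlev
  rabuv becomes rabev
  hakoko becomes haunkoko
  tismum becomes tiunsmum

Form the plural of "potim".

pountim

"potim" ends in -m. The one such stem in the data (tismum → tiunsmum) inserts -un- after the first vowel (as does hakoko), so the same rule applies.
The other patterns: stems ending in -r add -ul; stems ending in -v change the last vowel to 'e'.
So potim → pountim.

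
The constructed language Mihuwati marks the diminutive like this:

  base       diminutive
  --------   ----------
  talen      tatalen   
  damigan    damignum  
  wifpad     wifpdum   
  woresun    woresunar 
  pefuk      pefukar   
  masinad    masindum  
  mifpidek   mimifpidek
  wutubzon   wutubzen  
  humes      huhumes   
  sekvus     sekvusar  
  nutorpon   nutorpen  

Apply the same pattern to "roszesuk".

woresun and talen both end in -n yet inflect differently (woresunar, tatalen), so the final letter is not what conditions the rule; the last vowel is.
"roszesuk" has last vowel 'u'. The stems whose last vowel is 'u' (sekvus → sekvusar, pefuk → pefukar, woresun → woresunar) add -ar.
So roszesuk → roszesukar.

roszesukar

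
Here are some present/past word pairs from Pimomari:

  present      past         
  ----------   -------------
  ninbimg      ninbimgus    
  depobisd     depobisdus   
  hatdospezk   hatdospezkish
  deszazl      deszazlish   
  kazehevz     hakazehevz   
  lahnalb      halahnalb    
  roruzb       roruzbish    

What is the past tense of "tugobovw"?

hatugobovw

lahnalb and roruzb both end in -b yet inflect differently (halahnalb, roruzbish), so the final letter is not what conditions the rule; the second-to-last letter is.
"tugobovw" has second-to-last letter 'v'. The one such stem in the data (kazehevz → hakazehevz) adds the prefix ha-, so the same rule applies.
The other patterns: stems whose second-to-last letter is 'z' add -ish; stems whose second-to-last letter is 'm' or 's' add -us.
So tugobovw → hatugobovw.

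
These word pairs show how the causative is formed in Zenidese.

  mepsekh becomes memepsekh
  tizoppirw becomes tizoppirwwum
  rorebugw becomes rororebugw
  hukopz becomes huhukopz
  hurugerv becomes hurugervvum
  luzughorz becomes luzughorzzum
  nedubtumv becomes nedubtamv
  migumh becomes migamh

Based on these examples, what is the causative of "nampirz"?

nampirzzum

nedubtumv and hurugerv both end in -v yet inflect differently (nedubtamv, hurugervvum), so the final letter is not what conditions the rule; the second-to-last letter is.
"nampirz" has second-to-last letter 'r'. The stems whose second-to-last letter is 'r' (tizoppirw → tizoppirwwum, hurugerv → hurugervvum, luzughorz → luzughorzzum) double the final consonant and add -um.
The other patterns: stems whose second-to-last letter is 'm' change the last vowel to 'a'; stems whose second-to-last letter is 'g', 'k' or 'p' repeat the first consonant+vowel as a prefix.
So nampirz → nampirzzum.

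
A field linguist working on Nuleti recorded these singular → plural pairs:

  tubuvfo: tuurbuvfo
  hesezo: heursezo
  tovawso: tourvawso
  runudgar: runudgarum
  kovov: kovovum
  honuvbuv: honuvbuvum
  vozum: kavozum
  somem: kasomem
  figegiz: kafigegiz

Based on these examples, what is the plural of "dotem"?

kadotem

"dotem" ends in -m. The stems ending in -m (vozum → kavozum, somem → kasomem) add the prefix ka-.
So dotem → kadotem.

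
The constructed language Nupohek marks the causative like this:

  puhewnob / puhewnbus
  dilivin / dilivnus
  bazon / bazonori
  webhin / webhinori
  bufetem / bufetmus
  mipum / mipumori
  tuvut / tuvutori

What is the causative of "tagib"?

bazon and dilivin both end in -n yet inflect differently (bazonori, dilivnus), so the final letter is not what conditions the rule; the number of vowels is.
"tagib" has 2 vowels. The stems with 2 vowels (mipum → mipumori, bazon → bazonori, tuvut → tuvutori) add -ori.
The other pattern: stems with 3 vowels delete the last vowel and add -us.
So tagib → tagibori.

tagibori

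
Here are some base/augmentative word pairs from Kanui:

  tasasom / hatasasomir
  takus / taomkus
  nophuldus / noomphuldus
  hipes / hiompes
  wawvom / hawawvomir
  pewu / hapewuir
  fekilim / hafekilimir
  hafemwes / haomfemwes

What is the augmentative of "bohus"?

takus and pewu both have last vowel 'u' yet inflect differently (taomkus, hapewuir), so the last vowel is not what conditions the rule; the final letter is.
"bohus" ends in -s. The stems ending in -s (hafemwes → haomfemwes, hipes → hiompes, takus → taomkus) insert -om- after the first vowel.
The other pattern: stems ending in -m or -u add ha- … -ir around the stem.
So bohus → boomhus.

boomhus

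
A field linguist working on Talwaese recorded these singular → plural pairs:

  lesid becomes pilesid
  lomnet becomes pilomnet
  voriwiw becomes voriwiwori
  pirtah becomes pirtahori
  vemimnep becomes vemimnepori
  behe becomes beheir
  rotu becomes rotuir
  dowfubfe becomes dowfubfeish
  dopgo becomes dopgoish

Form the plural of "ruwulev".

"ruwulev" begins with r-. The one such stem in the data (rotu → rotuir) adds -ir, so the same rule applies.
So ruwulev → ruwulevir.

ruwulevir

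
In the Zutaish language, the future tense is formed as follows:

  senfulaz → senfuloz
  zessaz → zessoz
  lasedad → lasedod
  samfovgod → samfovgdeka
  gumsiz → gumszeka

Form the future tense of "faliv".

"faliv" has last vowel 'i'. The one such stem in the data (gumsiz → gumszeka) deletes the last vowel and adds -eka (as does samfovgod), so the same rule applies.
So faliv → falveka.

falveka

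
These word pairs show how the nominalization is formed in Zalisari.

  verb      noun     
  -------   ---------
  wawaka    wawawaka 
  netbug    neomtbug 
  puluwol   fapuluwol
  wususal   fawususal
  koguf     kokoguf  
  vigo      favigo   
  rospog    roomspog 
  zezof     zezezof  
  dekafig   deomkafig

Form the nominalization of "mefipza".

vigo and rospog both have last vowel 'o' yet inflect differently (favigo, roomspog), so the last vowel is not what conditions the rule; the final letter is.
"mefipza" ends in -a. The one such stem in the data (wawaka → wawawaka) repeats the first consonant+vowel as a prefix (as do koguf, zezof), so the same rule applies.
The other patterns: stems ending in -l or -o add the prefix fa-; stems ending in -g insert -om- after the first vowel.
So mefipza → memefipza.

memefipza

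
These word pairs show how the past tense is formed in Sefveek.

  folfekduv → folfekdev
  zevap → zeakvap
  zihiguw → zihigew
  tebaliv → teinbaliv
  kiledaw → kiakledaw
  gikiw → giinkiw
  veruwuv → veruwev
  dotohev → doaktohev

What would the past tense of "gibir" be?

giinbir

veruwuv and tebaliv both end in -v yet inflect differently (veruwev, teinbaliv), so the final letter is not what conditions the rule; the last vowel is.
"gibir" has last vowel 'i'. The stems whose last vowel is 'i' (tebaliv → teinbaliv, gikiw → giinkiw) insert -in- after the first vowel.
The other patterns: stems whose last vowel is 'u' change the last vowel to 'e'; stems whose last vowel is 'a' or 'e' insert -ak- after the first vowel.
So gibir → giinbir.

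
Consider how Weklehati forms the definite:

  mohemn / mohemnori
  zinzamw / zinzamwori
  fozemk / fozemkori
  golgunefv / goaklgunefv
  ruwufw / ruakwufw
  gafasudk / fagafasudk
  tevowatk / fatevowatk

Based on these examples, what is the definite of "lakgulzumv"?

lakgulzumvori

zinzamw and ruwufw both end in -w yet inflect differently (zinzamwori, ruakwufw), so the final letter is not what conditions the rule; the second-to-last letter is.
"lakgulzumv" has second-to-last letter 'm'. The stems whose second-to-last letter is 'm' (mohemn → mohemnori, zinzamw → zinzamwori, fozemk → fozemkori) add -ori.
The other patterns: stems whose second-to-last letter is 'f' insert -ak- after the first vowel; stems whose second-to-last letter is 'd' or 't' add the prefix fa-.
So lakgulzumv → lakgulzumvori.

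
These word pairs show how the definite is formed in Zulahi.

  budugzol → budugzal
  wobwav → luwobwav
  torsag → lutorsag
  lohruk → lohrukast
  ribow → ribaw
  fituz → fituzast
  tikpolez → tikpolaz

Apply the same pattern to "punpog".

punpag

fituz and tikpolez both end in -z yet inflect differently (fituzast, tikpolaz), so the final letter is not what conditions the rule; the last vowel is.
"punpog" has last vowel 'o'. The stems whose last vowel is 'o' (ribow → ribaw, budugzol → budugzal) change the last vowel to 'a'.
So punpog → punpag.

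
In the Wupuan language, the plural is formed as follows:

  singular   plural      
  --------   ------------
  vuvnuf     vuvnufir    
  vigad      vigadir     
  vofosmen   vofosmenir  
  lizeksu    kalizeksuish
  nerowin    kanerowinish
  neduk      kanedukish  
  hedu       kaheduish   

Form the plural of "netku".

"netku" begins with n-. The stems beginning with n- (nerowin → kanerowinish, neduk → kanedukish) add ka- … -ish around the stem.
The other pattern: stems beginning with v- add -ir.
So netku → kanetkuish.

kanetkuish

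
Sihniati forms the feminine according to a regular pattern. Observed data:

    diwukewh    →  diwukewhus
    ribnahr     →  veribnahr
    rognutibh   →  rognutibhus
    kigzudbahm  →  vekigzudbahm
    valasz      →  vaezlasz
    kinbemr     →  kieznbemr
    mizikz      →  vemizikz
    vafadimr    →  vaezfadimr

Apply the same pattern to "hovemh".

ribnahr and vafadimr both end in -r yet inflect differently (veribnahr, vaezfadimr), so the final letter is not what conditions the rule; the second-to-last letter is.
"hovemh" has second-to-last letter 'm'. The stems whose second-to-last letter is 'm' (vafadimr → vaezfadimr, kinbemr → kieznbemr) insert -ez- after the first vowel.
The other patterns: stems whose second-to-last letter is 'b' or 'w' add -us; stems whose second-to-last letter is 'h' or 'k' add the prefix ve-.
So hovemh → hoezvemh.

hoezvemh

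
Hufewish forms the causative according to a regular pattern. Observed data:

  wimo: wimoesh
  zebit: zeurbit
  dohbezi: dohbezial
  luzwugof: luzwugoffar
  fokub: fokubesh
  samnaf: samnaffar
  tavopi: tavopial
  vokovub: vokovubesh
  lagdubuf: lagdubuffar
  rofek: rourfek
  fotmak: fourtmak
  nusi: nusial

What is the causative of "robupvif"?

robupviffar

wimo and luzwugof both have last vowel 'o' yet inflect differently (wimoesh, luzwugoffar), so the last vowel is not what conditions the rule; the final letter is.
"robupvif" ends in -f. The stems ending in -f (luzwugof → luzwugoffar, lagdubuf → lagdubuffar, samnaf → samnaffar) double the final consonant and add -ar.
So robupvif → robupviffar.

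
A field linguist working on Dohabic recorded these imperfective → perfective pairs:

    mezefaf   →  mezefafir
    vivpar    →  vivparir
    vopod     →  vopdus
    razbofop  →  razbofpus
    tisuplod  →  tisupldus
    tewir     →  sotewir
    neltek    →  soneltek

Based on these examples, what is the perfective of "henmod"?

vivpar and tewir both end in -r yet inflect differently (vivparir, sotewir), so the final letter is not what conditions the rule; the last vowel is.
"henmod" has last vowel 'o'. The stems whose last vowel is 'o' (vopod → vopdus, razbofop → razbofpus, tisuplod → tisupldus) delete the last vowel and add -us.
So henmod → henmdus.

henmdus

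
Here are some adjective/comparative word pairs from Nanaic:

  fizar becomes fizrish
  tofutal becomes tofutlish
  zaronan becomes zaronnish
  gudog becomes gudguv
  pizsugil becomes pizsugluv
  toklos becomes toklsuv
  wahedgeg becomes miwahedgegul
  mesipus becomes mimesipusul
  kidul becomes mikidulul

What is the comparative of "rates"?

miratesul

tofutal and pizsugil both end in -l yet inflect differently (tofutlish, pizsugluv), so the final letter is not what conditions the rule; the last vowel is.
"rates" has last vowel 'e'. The one such stem in the data (wahedgeg → miwahedgegul) adds mi- … -ul around the stem, so the same rule applies.
So rates → miratesul.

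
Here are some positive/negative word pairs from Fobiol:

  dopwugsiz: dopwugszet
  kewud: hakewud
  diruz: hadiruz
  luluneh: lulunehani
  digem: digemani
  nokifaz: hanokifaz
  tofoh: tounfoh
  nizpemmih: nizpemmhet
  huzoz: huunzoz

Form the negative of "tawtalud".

tofoh and luluneh both end in -h yet inflect differently (tounfoh, lulunehani), so the final letter is not what conditions the rule; the last vowel is.
"tawtalud" has last vowel 'u'. The stems whose last vowel is 'u' (kewud → hakewud, diruz → hadiruz) add the prefix ha-.
The other patterns: stems whose last vowel is 'o' insert -un- after the first vowel; stems whose last vowel is 'e' add -ani; stems whose last vowel is 'i' delete the last vowel and add -et.
So tawtalud → hatawtalud.

hatawtalud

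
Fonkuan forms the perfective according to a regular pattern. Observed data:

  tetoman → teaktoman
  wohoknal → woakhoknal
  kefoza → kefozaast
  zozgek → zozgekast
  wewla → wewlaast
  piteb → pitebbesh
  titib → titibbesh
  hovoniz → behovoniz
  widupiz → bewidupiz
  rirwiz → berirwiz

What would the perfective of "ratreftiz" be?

beratreftiz

tetoman and kefoza both have last vowel 'a' yet inflect differently (teaktoman, kefozaast), so the last vowel is not what conditions the rule; the final letter is.
"ratreftiz" ends in -z. The stems ending in -z (hovoniz → behovoniz, widupiz → bewidupiz, rirwiz → berirwiz) add the prefix be-.
The other patterns: stems ending in -l or -n insert -ak- after the first vowel; stems ending in -a or -k add -ast; stems ending in -b double the final consonant and add -esh.
So ratreftiz → beratreftiz.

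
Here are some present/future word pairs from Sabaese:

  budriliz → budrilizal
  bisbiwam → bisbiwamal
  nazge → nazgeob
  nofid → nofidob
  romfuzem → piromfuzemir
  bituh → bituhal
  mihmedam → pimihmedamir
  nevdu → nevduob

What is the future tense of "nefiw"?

nefiwob

bisbiwam and romfuzem both end in -m yet inflect differently (bisbiwamal, piromfuzemir), so the final letter is not what conditions the rule; the first letter is.
"nefiw" begins with n-. The stems beginning with n- (nevdu → nevduob, nofid → nofidob, nazge → nazgeob) add -ob.
So nefiw → nefiwob.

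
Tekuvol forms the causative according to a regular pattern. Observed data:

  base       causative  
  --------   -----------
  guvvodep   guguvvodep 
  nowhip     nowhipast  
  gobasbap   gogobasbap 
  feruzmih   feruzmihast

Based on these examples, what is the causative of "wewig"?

wewigast

nowhip and gobasbap both end in -p yet inflect differently (nowhipast, gogobasbap), so the final letter is not what conditions the rule; the last vowel is.
"wewig" has last vowel 'i'. The stems whose last vowel is 'i' (feruzmih → feruzmihast, nowhip → nowhipast) add -ast.
The other pattern: stems whose last vowel is 'a' or 'e' repeat the first consonant+vowel as a prefix.
So wewig → wewigast.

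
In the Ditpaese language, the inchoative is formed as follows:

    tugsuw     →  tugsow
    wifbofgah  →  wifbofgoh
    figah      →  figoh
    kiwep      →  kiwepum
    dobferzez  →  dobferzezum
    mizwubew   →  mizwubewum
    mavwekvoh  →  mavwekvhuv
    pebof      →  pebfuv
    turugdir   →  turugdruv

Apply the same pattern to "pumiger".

pumigerum

tugsuw and mizwubew both end in -w yet inflect differently (tugsow, mizwubewum), so the final letter is not what conditions the rule; the last vowel is.
"pumiger" has last vowel 'e'. The stems whose last vowel is 'e' (kiwep → kiwepum, dobferzez → dobferzezum, mizwubew → mizwubewum) add -um.
The other patterns: stems whose last vowel is 'a' or 'u' change the last vowel to 'o'; stems whose last vowel is 'i' or 'o' delete the last vowel and add -uv.
So pumiger → pumigerum.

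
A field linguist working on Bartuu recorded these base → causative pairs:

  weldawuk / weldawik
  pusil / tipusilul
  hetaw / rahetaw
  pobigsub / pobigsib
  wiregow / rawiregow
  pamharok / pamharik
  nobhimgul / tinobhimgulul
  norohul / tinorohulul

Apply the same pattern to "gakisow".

ragakisow

norohul and pobigsub both have last vowel 'u' yet inflect differently (tinorohulul, pobigsib), so the last vowel is not what conditions the rule; the final letter is.
"gakisow" ends in -w. The stems ending in -w (wiregow → rawiregow, hetaw → rahetaw) add the prefix ra-.
The other patterns: stems ending in -l add ti- … -ul around the stem; stems ending in -b or -k change the last vowel to 'i'.
So gakisow → ragakisow.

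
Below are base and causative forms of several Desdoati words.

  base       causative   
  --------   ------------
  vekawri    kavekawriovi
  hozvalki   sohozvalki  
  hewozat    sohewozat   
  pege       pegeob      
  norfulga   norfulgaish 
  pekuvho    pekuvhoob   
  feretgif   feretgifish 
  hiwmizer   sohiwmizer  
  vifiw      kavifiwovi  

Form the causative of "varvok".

kavarvokovi

hozvalki and vekawri both end in -i yet inflect differently (sohozvalki, kavekawriovi), so the final letter is not what conditions the rule; the first letter is.
"varvok" begins with v-. The stems beginning with v- (vekawri → kavekawriovi, vifiw → kavifiwovi) add ka- … -ovi around the stem.
The other patterns: stems beginning with f- or n- add -ish; stems beginning with p- add -ob; stems beginning with h- add the prefix so-.
So varvok → kavarvokovi.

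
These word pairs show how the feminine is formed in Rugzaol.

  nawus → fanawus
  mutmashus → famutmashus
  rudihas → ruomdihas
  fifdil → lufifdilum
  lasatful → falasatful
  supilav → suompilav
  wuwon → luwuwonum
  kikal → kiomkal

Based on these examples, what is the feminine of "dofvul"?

fadofvul

"dofvul" has last vowel 'u'. The stems whose last vowel is 'u' (lasatful → falasatful, mutmashus → famutmashus, nawus → fanawus) add the prefix fa-.
So dofvul → fadofvul.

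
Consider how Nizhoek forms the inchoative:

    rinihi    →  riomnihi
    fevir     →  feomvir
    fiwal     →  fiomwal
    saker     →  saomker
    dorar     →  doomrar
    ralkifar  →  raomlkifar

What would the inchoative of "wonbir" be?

Every pair shown (rinihi → riomnihi, fevir → feomvir, fiwal → fiomwal, …) follows the same rule: insert -om- after the first vowel.
So wonbir → woomnbir.

woomnbir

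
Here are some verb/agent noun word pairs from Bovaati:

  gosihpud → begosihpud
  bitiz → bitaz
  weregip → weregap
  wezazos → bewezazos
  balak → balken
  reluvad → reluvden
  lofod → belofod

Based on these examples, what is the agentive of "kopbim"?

reluvad and lofod both end in -d yet inflect differently (reluvden, belofod), so the final letter is not what conditions the rule; the last vowel is.
"kopbim" has last vowel 'i'. The stems whose last vowel is 'i' (weregip → weregap, bitiz → bitaz) change the last vowel to 'a'.
The other patterns: stems whose last vowel is 'a' delete the last vowel and add -en; stems whose last vowel is 'o' or 'u' add the prefix be-.
So kopbim → kopbam.

kopbam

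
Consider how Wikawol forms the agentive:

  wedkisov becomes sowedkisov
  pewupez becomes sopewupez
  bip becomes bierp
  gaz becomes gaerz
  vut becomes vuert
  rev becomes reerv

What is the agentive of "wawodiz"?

gaz and pewupez both end in -z yet inflect differently (gaerz, sopewupez), so the final letter is not what conditions the rule; the number of vowels is.
"wawodiz" has 3 vowels. The stems with 3 vowels (pewupez → sopewupez, wedkisov → sowedkisov) add the prefix so-.
So wawodiz → sowawodiz.

sowawodiz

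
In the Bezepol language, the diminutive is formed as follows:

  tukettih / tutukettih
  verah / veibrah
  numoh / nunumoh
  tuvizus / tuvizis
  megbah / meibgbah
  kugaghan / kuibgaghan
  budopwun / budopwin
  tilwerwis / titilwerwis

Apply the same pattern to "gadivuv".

gadiviv

"gadivuv" has last vowel 'u'. The stems whose last vowel is 'u' (tuvizus → tuvizis, budopwun → budopwin) change the last vowel to 'i'.
The other patterns: stems whose last vowel is 'i' or 'o' repeat the first consonant+vowel as a prefix; stems whose last vowel is 'a' insert -ib- after the first vowel.
So gadivuv → gadiviv.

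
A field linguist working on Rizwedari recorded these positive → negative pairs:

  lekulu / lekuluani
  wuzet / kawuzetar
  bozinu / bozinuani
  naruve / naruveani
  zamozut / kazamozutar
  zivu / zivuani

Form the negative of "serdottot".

kaserdottotar

zivu and zamozut both have last vowel 'u' yet inflect differently (zivuani, kazamozutar), so the last vowel is not what conditions the rule; whether the stem ends in a vowel or a consonant is.
"serdottot" ends in a consonant. The stems ending in a consonant (zamozut → kazamozutar, wuzet → kawuzetar) add ka- … -ar around the stem.
The other pattern: stems ending in a vowel add -ani.
So serdottot → kaserdottotar.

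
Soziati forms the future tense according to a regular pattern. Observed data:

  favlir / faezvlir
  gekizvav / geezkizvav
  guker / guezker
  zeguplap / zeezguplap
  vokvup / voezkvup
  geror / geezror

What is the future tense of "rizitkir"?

riezzitkir

Every pair shown (favlir → faezvlir, gekizvav → geezkizvav, guker → guezker, …) follows the same rule: insert -ez- after the first vowel.
So rizitkir → riezzitkir.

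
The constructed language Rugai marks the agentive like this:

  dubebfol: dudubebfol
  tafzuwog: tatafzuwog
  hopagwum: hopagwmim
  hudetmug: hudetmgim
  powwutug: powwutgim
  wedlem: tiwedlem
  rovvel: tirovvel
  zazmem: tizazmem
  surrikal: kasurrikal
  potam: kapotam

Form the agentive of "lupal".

kalupal

tafzuwog and hudetmug both end in -g yet inflect differently (tatafzuwog, hudetmgim), so the final letter is not what conditions the rule; the last vowel is.
"lupal" has last vowel 'a'. The stems whose last vowel is 'a' (surrikal → kasurrikal, potam → kapotam) add the prefix ka-.
The other patterns: stems whose last vowel is 'o' repeat the first consonant+vowel as a prefix; stems whose last vowel is 'u' delete the last vowel and add -im; stems whose last vowel is 'e' add the prefix ti-.
So lupal → kalupal.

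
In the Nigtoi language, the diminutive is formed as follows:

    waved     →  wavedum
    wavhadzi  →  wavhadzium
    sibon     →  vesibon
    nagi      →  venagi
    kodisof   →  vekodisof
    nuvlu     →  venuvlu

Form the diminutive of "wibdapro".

wibdaproum

wavhadzi and nagi both end in -i yet inflect differently (wavhadzium, venagi), so the final letter is not what conditions the rule; the first letter is.
"wibdapro" begins with w-. The stems beginning with w- (waved → wavedum, wavhadzi → wavhadzium) add -um.
So wibdapro → wibdaproum.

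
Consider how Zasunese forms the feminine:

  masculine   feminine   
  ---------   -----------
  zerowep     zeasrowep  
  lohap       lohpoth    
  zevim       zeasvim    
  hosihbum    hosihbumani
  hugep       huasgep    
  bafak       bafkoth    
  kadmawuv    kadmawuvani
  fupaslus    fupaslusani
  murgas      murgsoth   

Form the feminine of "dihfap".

fupaslus and murgas both end in -s yet inflect differently (fupaslusani, murgsoth), so the final letter is not what conditions the rule; the last vowel is.
"dihfap" has last vowel 'a'. The stems whose last vowel is 'a' (murgas → murgsoth, bafak → bafkoth, lohap → lohpoth) delete the last vowel and add -oth.
The other patterns: stems whose last vowel is 'u' add -ani; stems whose last vowel is 'e' or 'i' insert -as- after the first vowel.
So dihfap → dihfpoth.

dihfpoth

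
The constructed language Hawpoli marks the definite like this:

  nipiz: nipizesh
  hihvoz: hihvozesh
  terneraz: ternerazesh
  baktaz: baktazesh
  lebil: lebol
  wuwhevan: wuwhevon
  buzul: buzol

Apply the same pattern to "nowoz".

nowozesh

nipiz and lebil both have last vowel 'i' yet inflect differently (nipizesh, lebol), so the last vowel is not what conditions the rule; the final letter is.
"nowoz" ends in -z. The stems ending in -z (nipiz → nipizesh, hihvoz → hihvozesh, terneraz → ternerazesh) add -esh.
The other pattern: stems ending in -l or -n change the last vowel to 'o'.
So nowoz → nowozesh.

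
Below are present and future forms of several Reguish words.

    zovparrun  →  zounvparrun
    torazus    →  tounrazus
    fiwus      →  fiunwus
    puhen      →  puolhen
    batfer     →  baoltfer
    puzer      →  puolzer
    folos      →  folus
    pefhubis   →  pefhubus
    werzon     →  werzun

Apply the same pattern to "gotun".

gountun

"gotun" has last vowel 'u'. The stems whose last vowel is 'u' (zovparrun → zounvparrun, torazus → tounrazus, fiwus → fiunwus) insert -un- after the first vowel.
The other patterns: stems whose last vowel is 'e' insert -ol- after the first vowel; stems whose last vowel is 'i' or 'o' change the last vowel to 'u'.
So gotun → gountun.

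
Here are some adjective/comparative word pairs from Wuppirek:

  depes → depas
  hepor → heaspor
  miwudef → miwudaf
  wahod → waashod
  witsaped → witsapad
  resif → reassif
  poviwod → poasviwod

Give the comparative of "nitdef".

witsaped and poviwod both end in -d yet inflect differently (witsapad, poasviwod), so the final letter is not what conditions the rule; the last vowel is.
"nitdef" has last vowel 'e'. The stems whose last vowel is 'e' (witsaped → witsapad, miwudef → miwudaf, depes → depas) change the last vowel to 'a'.
So nitdef → nitdaf.

nitdaf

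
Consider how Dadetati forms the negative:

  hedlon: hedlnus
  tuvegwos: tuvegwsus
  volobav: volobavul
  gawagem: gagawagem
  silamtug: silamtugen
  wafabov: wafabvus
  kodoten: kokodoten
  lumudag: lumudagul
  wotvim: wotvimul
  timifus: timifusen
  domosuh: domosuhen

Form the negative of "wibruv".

wibruven

"wibruv" has last vowel 'u'. The stems whose last vowel is 'u' (timifus → timifusen, domosuh → domosuhen, silamtug → silamtugen) add -en.
The other patterns: stems whose last vowel is 'e' repeat the first consonant+vowel as a prefix; stems whose last vowel is 'a' or 'i' add -ul; stems whose last vowel is 'o' delete the last vowel and add -us.
So wibruv → wibruven.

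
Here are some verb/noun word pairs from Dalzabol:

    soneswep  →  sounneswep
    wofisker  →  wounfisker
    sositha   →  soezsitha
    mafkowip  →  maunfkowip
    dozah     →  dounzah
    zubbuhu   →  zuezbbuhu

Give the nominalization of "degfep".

deungfep

sositha and dozah both have last vowel 'a' yet inflect differently (soezsitha, dounzah), so the last vowel is not what conditions the rule; whether the stem ends in a vowel or a consonant is.
"degfep" ends in a consonant. The stems ending in a consonant (dozah → dounzah, soneswep → sounneswep, mafkowip → maunfkowip) insert -un- after the first vowel.
So degfep → deungfep.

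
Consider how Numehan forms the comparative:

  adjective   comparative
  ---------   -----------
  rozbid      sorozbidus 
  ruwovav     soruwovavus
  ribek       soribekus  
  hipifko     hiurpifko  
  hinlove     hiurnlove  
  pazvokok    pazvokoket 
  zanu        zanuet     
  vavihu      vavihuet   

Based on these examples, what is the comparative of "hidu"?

hiurdu

ribek and pazvokok both end in -k yet inflect differently (soribekus, pazvokoket), so the final letter is not what conditions the rule; the first letter is.
"hidu" begins with h-. The stems beginning with h- (hipifko → hiurpifko, hinlove → hiurnlove) insert -ur- after the first vowel.
So hidu → hiurdu.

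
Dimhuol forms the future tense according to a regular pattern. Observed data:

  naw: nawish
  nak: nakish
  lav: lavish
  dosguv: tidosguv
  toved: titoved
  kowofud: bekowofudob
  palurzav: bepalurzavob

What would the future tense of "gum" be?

gumish

lav and dosguv both end in -v yet inflect differently (lavish, tidosguv), so the final letter is not what conditions the rule; the number of vowels is.
"gum" has 1 vowel. The stems with 1 vowel (naw → nawish, nak → nakish, lav → lavish) add -ish.
The other patterns: stems with 2 vowels add the prefix ti-; stems with 3 vowels add be- … -ob around the stem.
So gum → gumish.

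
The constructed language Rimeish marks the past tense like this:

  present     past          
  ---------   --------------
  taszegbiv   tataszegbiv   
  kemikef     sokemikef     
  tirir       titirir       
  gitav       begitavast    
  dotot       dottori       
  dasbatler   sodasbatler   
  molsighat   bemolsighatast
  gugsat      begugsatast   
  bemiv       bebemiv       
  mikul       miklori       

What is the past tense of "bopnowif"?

"bopnowif" has last vowel 'i'. The stems whose last vowel is 'i' (taszegbiv → tataszegbiv, tirir → titirir, bemiv → bebemiv) repeat the first consonant+vowel as a prefix.
So bopnowif → bobopnowif.

bobopnowif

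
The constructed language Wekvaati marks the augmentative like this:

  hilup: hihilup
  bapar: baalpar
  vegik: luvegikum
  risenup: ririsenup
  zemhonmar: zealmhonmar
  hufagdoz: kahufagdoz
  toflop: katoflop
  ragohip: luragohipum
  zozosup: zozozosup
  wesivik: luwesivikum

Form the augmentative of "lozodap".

loalzodap

"lozodap" has last vowel 'a'. The stems whose last vowel is 'a' (zemhonmar → zealmhonmar, bapar → baalpar) insert -al- after the first vowel.
So lozodap → loalzodap.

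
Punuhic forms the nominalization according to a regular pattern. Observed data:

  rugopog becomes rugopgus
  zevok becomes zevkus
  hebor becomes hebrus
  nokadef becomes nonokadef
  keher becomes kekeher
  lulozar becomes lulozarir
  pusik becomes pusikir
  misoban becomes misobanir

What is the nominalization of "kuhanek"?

kukuhanek

hebor and keher both end in -r yet inflect differently (hebrus, kekeher), so the final letter is not what conditions the rule; the last vowel is.
"kuhanek" has last vowel 'e'. The stems whose last vowel is 'e' (nokadef → nonokadef, keher → kekeher) repeat the first consonant+vowel as a prefix.
The other patterns: stems whose last vowel is 'o' delete the last vowel and add -us; stems whose last vowel is 'a' or 'i' add -ir.
So kuhanek → kukuhanek.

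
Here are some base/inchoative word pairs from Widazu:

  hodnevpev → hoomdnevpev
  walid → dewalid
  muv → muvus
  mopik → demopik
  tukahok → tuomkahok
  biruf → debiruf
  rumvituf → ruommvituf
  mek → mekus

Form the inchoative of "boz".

bozus

"boz" has 1 vowel. The stems with 1 vowel (muv → muvus, mek → mekus) add -us.
The other patterns: stems with 2 vowels add the prefix de-; stems with 3 vowels insert -om- after the first vowel.
So boz → bozus.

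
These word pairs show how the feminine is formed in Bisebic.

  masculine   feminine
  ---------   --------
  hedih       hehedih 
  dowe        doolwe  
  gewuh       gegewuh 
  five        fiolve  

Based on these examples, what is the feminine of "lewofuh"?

lelewofuh

"lewofuh" ends in -h. The stems ending in -h (gewuh → gegewuh, hedih → hehedih) repeat the first consonant+vowel as a prefix.
So lewofuh → lelewofuh.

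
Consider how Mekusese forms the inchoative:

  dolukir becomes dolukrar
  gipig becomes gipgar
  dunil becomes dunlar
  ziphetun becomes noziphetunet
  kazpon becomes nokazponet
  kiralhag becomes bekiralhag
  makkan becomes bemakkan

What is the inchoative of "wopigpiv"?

wopigpvar

gipig and kiralhag both end in -g yet inflect differently (gipgar, bekiralhag), so the final letter is not what conditions the rule; the last vowel is.
"wopigpiv" has last vowel 'i'. The stems whose last vowel is 'i' (dolukir → dolukrar, gipig → gipgar, dunil → dunlar) delete the last vowel and add -ar.
So wopigpiv → wopigpvar.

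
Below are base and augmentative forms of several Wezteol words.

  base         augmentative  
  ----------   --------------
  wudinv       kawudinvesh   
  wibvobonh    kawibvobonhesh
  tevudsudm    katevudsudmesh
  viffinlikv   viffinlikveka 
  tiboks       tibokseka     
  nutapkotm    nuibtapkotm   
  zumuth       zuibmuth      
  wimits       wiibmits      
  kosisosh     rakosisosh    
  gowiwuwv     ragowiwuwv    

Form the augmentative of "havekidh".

wudinv and viffinlikv both end in -v yet inflect differently (kawudinvesh, viffinlikveka), so the final letter is not what conditions the rule; the second-to-last letter is.
"havekidh" has second-to-last letter 'd'. The one such stem in the data (tevudsudm → katevudsudmesh) adds ka- … -esh around the stem, so the same rule applies.
So havekidh → kahavekidhesh.

kahavekidhesh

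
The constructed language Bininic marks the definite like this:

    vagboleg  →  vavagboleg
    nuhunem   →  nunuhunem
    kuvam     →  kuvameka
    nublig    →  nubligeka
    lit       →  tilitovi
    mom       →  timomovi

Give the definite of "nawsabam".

nanawsabam

mom and kuvam both end in -m yet inflect differently (timomovi, kuvameka), so the final letter is not what conditions the rule; the number of vowels is.
"nawsabam" has 3 vowels. The stems with 3 vowels (nuhunem → nunuhunem, vagboleg → vavagboleg) repeat the first consonant+vowel as a prefix.
So nawsabam → nanawsabam.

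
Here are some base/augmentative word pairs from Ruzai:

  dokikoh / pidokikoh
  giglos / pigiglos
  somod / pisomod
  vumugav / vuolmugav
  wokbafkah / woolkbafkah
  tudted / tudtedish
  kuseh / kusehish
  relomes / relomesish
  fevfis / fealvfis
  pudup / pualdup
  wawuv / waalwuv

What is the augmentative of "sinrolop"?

pisinrolop

dokikoh and wokbafkah both end in -h yet inflect differently (pidokikoh, woolkbafkah), so the final letter is not what conditions the rule; the last vowel is.
"sinrolop" has last vowel 'o'. The stems whose last vowel is 'o' (dokikoh → pidokikoh, giglos → pigiglos, somod → pisomod) add the prefix pi-.
The other patterns: stems whose last vowel is 'a' insert -ol- after the first vowel; stems whose last vowel is 'e' add -ish; stems whose last vowel is 'i' or 'u' insert -al- after the first vowel.
So sinrolop → pisinrolop.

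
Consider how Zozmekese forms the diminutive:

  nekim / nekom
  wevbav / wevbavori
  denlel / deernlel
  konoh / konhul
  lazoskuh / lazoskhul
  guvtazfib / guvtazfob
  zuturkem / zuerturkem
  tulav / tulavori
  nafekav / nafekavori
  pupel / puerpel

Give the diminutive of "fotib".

fotob

nekim and zuturkem both end in -m yet inflect differently (nekom, zuerturkem), so the final letter is not what conditions the rule; the last vowel is.
"fotib" has last vowel 'i'. The stems whose last vowel is 'i' (guvtazfib → guvtazfob, nekim → nekom) change the last vowel to 'o'.
So fotib → fotob.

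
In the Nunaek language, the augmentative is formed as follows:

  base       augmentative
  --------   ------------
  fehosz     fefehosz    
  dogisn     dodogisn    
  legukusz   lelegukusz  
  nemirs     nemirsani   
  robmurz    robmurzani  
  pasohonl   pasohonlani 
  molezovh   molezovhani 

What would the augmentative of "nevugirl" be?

fehosz and robmurz both end in -z yet inflect differently (fefehosz, robmurzani), so the final letter is not what conditions the rule; the second-to-last letter is.
"nevugirl" has second-to-last letter 'r'. The stems whose second-to-last letter is 'r' (nemirs → nemirsani, robmurz → robmurzani) add -ani.
So nevugirl → nevugirlani.

nevugirlani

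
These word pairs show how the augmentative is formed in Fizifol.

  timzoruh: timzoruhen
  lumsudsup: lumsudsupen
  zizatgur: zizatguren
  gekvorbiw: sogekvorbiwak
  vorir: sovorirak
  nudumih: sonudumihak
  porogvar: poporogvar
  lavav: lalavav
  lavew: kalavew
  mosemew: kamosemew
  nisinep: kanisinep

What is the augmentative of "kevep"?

zizatgur and vorir both end in -r yet inflect differently (zizatguren, sovorirak), so the final letter is not what conditions the rule; the last vowel is.
"kevep" has last vowel 'e'. The stems whose last vowel is 'e' (lavew → kalavew, mosemew → kamosemew, nisinep → kanisinep) add the prefix ka-.
The other patterns: stems whose last vowel is 'u' add -en; stems whose last vowel is 'i' add so- … -ak around the stem; stems whose last vowel is 'a' repeat the first consonant+vowel as a prefix.
So kevep → kakevep.

kakevep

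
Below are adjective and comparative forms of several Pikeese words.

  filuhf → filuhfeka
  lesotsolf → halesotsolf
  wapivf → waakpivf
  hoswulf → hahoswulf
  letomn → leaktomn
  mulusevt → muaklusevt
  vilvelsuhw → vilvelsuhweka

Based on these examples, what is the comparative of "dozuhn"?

"dozuhn" has second-to-last letter 'h'. The stems whose second-to-last letter is 'h' (filuhf → filuhfeka, vilvelsuhw → vilvelsuhweka) add -eka.
So dozuhn → dozuhneka.

dozuhneka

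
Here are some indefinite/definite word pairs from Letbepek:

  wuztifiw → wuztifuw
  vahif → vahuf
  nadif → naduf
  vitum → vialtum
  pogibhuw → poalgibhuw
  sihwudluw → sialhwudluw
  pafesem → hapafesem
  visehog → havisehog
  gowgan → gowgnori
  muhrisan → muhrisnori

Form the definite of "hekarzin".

wuztifiw and pogibhuw both end in -w yet inflect differently (wuztifuw, poalgibhuw), so the final letter is not what conditions the rule; the last vowel is.
"hekarzin" has last vowel 'i'. The stems whose last vowel is 'i' (wuztifiw → wuztifuw, vahif → vahuf, nadif → naduf) change the last vowel to 'u'.
The other patterns: stems whose last vowel is 'u' insert -al- after the first vowel; stems whose last vowel is 'e' or 'o' add the prefix ha-; stems whose last vowel is 'a' delete the last vowel and add -ori.
So hekarzin → hekarzun.

hekarzun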